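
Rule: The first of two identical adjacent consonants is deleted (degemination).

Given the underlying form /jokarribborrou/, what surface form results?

/rr/ is a geminate; the first /r/ deletes.
/bb/ is a geminate; the first /b/ deletes.
/rr/ is a geminate; the first /r/ deletes.
The other instances of /j/, /k/, /r/, /b/ do not occur in the required environment and remain unchanged.
Surface form: [jokariborou].

jokariborou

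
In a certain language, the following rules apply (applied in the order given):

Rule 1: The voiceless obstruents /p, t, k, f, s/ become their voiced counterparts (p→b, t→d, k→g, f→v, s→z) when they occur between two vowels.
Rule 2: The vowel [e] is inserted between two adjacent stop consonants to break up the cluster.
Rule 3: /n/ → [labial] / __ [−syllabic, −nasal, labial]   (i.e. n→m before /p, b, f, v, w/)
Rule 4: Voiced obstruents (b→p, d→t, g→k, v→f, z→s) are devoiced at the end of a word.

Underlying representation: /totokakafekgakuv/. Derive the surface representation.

todogagavekegaguf

Rule 1 (intervocalic voicing): /t/ is a voiceless obstruent between vowels /o/ and /o/, so it voices to [d]. /k/ is a voiceless obstruent between vowels /o/ and /a/, so it voices to [g]. /k/ is a voiceless obstruent between vowels /a/ and /a/, so it voices to [g]. /f/ is a voiceless obstruent between vowels /a/ and /e/, so it voices to [v]. /k/ is a voiceless obstruent between vowels /a/ and /u/, so it voices to [g]. /totokakafekgakuv/ → todogagavekgaguv.
Rule 2 (stop-cluster e-epenthesis): /k/ and /g/ form a stop–stop cluster, so [e] is inserted between them. /todogagavekgaguv/ → todogagavekegaguv.
Rule 3 (nasal place assimilation): no segment meets the environment; /todogagavekegaguv/ is unchanged.
Rule 4 (final devoicing): /v/ is a voiced obstruent in word-final position, so it devoices to [f]. /todogagavekegaguv/ → todogagavekegaguf.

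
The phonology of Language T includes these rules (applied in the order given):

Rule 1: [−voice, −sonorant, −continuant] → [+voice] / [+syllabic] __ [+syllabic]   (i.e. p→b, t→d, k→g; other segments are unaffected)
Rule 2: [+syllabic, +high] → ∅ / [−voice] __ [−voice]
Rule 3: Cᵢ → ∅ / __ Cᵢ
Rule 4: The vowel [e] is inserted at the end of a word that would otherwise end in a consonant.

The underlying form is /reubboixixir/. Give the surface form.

reuboixire

Rule 1 (intervocalic voicing): no segment meets the environment; /reubboixixir/ is unchanged.
Rule 2 (high vowel syncope): /i/ is a high vowel flanked by voiceless consonants /x/ and /x/, so it deletes. /reubboixixir/ → reubboixxir.
Rule 3 (degemination): /bb/ is a geminate; the first /b/ deletes. /xx/ is a geminate; the first /x/ deletes. /reubboixxir/ → reuboixir.
Rule 4 (final e-epenthesis): the form ends in the consonant /r/, so [e] is inserted word-finally. /reuboixir/ → reuboixire.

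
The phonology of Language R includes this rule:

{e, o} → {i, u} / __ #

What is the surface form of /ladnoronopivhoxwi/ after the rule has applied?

No segment of /ladnoronopivhoxwi/ meets the structural description of the rule, so the form surfaces unchanged.

ladnoronopivhoxwi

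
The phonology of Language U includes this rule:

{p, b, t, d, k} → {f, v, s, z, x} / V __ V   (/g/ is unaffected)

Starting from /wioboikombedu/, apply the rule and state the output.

/b/ is a stop between vowels /o/ and /o/, so it spirantizes to the fricative [v].
/k/ is a stop between vowels /i/ and /o/, so it spirantizes to the fricative [x].
/d/ is a stop between vowels /e/ and /u/, so it spirantizes to the fricative [z].
Surface form: [wiovoixombezu].

wiovoixombezu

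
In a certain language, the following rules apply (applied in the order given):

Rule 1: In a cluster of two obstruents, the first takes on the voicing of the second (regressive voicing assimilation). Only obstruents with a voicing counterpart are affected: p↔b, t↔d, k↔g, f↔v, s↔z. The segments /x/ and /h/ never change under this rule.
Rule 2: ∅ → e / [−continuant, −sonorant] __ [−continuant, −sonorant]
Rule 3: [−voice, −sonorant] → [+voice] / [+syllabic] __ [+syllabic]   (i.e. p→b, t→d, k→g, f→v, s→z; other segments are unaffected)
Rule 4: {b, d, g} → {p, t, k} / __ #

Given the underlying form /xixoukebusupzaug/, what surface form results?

xixougebuzubzauk

Rule 1 (regressive voicing assimilation): /p/ precedes the voiced obstruent /z/, so it voices to [b] by assimilation. /xixoukebusupzaug/ → xixoukebusubzaug.
Rule 2 (stop-cluster e-epenthesis): no segment meets the environment; /xixoukebusubzaug/ is unchanged.
Rule 3 (intervocalic voicing): /k/ is a voiceless obstruent between vowels /u/ and /e/, so it voices to [g]. /s/ is a voiceless obstruent between vowels /u/ and /u/, so it voices to [z]. /xixoukebusubzaug/ → xixougebuzubzaug.
Rule 4 (final devoicing): /g/ is a voiced stop in word-final position, so it devoices to [k]. /xixougebuzubzaug/ → xixougebuzubzauk.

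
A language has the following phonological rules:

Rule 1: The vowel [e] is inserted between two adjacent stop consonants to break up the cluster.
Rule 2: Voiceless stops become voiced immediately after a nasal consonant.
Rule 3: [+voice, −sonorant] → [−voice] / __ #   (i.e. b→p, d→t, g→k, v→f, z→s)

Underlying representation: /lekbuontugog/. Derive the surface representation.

Rule 1 (stop-cluster e-epenthesis): /k/ and /b/ form a stop–stop cluster, so [e] is inserted between them. /lekbuontugog/ → lekebuontugog.
Rule 2 (post-nasal voicing): /t/ is a voiceless stop immediately after the nasal /n/, so it voices to [d]. /lekebuontugog/ → lekebuondugog.
Rule 3 (final devoicing): /g/ is a voiced obstruent in word-final position, so it devoices to [k]. /lekebuondugog/ → lekebuondugok.

lekebuondugok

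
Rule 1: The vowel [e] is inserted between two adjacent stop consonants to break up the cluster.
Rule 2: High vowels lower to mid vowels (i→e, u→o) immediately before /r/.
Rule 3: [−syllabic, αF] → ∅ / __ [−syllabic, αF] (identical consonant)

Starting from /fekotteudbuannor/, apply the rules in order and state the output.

fekoteteudebuanor

Rule 1 (stop-cluster e-epenthesis): /t/ and /t/ form a stop–stop cluster, so [e] is inserted between them. /d/ and /b/ form a stop–stop cluster, so [e] is inserted between them. /fekotteudbuannor/ → fekoteteudebuannor.
Rule 2 (pre-rhotic lowering): no segment meets the environment; /fekoteteudebuannor/ is unchanged.
Rule 3 (degemination): /nn/ is a geminate; the first /n/ deletes. /fekoteteudebuannor/ → fekoteteudebuanor.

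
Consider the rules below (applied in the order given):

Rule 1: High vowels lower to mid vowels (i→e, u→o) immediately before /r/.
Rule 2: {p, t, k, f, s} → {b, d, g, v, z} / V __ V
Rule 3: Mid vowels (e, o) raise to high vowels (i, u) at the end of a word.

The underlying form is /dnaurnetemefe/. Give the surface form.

dnaornedemevi

Rule 1 (pre-rhotic lowering): /u/ is a high vowel immediately before /r/, so it lowers to [o]. /dnaurnetemefe/ → dnaornetemefe.
Rule 2 (intervocalic voicing): /t/ is a voiceless obstruent between vowels /e/ and /e/, so it voices to [d]. /f/ is a voiceless obstruent between vowels /e/ and /e/, so it voices to [v]. /dnaornetemefe/ → dnaornedemeve.
Rule 3 (final vowel raising): /e/ is a mid vowel in word-final position, so it raises to [i]. /dnaornedemeve/ → dnaornedemevi.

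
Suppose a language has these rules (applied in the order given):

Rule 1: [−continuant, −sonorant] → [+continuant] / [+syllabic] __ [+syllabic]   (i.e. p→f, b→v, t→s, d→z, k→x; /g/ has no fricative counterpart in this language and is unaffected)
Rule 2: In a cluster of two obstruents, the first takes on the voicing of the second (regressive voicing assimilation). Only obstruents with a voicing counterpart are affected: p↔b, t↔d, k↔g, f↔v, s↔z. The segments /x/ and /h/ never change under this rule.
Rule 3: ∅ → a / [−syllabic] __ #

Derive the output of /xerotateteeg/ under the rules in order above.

Rule 1 (intervocalic spirantization): /t/ is a stop between vowels /o/ and /a/, so it spirantizes to the fricative [s]. /t/ is a stop between vowels /a/ and /e/, so it spirantizes to the fricative [s]. /t/ is a stop between vowels /e/ and /e/, so it spirantizes to the fricative [s]. /xerotateteeg/ → xerosaseseeg.
Rule 2 (regressive voicing assimilation): no segment meets the environment; /xerosaseseeg/ is unchanged.
Rule 3 (final a-epenthesis): the form ends in the consonant /g/, so [a] is inserted word-finally. /xerosaseseeg/ → xerosaseseega.

xerosaseseega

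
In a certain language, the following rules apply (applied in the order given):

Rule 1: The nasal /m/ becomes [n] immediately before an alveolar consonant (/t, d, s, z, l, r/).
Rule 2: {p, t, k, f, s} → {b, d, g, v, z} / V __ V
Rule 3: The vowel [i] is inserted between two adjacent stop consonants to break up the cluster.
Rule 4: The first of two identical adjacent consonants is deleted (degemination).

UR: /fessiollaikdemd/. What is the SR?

fesiolaikidend

Rule 1 (nasal place assimilation): /m/ precedes the alveolar consonant /d/, so it assimilates in place to [n]. /fessiollaikdemd/ → fessiollaikdend.
Rule 2 (intervocalic voicing): no segment meets the environment; /fessiollaikdend/ is unchanged.
Rule 3 (stop-cluster i-epenthesis): /k/ and /d/ form a stop–stop cluster, so [i] is inserted between them. /fessiollaikdend/ → fessiollaikidend.
Rule 4 (degemination): /ss/ is a geminate; the first /s/ deletes. /ll/ is a geminate; the first /l/ deletes. /fessiollaikidend/ → fesiolaikidend.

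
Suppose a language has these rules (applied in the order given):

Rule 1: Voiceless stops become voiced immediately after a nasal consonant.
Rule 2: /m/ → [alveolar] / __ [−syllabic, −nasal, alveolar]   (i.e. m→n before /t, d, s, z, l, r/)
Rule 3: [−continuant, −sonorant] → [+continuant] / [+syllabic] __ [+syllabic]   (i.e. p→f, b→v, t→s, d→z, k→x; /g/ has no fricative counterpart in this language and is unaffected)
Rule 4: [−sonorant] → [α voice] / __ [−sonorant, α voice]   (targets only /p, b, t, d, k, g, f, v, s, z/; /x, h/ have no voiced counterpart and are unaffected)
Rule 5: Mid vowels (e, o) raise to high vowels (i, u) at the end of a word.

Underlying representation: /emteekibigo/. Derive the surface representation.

Rule 1 (post-nasal voicing): /t/ is a voiceless stop immediately after the nasal /m/, so it voices to [d]. /emteekibigo/ → emdeekibigo.
Rule 2 (nasal place assimilation): /m/ precedes the alveolar consonant /d/, so it assimilates in place to [n]. /emdeekibigo/ → endeekibigo.
Rule 3 (intervocalic spirantization): /k/ is a stop between vowels /e/ and /i/, so it spirantizes to the fricative [x]. /b/ is a stop between vowels /i/ and /i/, so it spirantizes to the fricative [v]. /endeekibigo/ → endeexivigo.
Rule 4 (regressive voicing assimilation): no segment meets the environment; /endeexivigo/ is unchanged.
Rule 5 (final vowel raising): /o/ is a mid vowel in word-final position, so it raises to [u]. /endeexivigo/ → endeexivigu.

endeexivigu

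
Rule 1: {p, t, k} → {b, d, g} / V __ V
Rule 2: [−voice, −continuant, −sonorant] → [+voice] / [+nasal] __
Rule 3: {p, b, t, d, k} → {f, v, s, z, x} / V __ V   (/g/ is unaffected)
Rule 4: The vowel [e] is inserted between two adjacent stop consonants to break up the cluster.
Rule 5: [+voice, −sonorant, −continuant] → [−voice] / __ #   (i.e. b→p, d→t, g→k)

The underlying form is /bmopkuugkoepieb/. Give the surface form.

bmopekuugekoeviep

Rule 1 (intervocalic voicing): /p/ is a voiceless stop between vowels /e/ and /i/, so it voices to [b]. /bmopkuugkoepieb/ → bmopkuugkoebieb.
Rule 2 (post-nasal voicing): no segment meets the environment; /bmopkuugkoebieb/ is unchanged.
Rule 3 (intervocalic spirantization): /b/ is a stop between vowels /e/ and /i/, so it spirantizes to the fricative [v]. /bmopkuugkoebieb/ → bmopkuugkoevieb.
Rule 4 (stop-cluster e-epenthesis): /p/ and /k/ form a stop–stop cluster, so [e] is inserted between them. /g/ and /k/ form a stop–stop cluster, so [e] is inserted between them. /bmopkuugkoevieb/ → bmopekuugekoevieb.
Rule 5 (final devoicing): /b/ is a voiced stop in word-final position, so it devoices to [p]. /bmopekuugekoevieb/ → bmopekuugekoeviep.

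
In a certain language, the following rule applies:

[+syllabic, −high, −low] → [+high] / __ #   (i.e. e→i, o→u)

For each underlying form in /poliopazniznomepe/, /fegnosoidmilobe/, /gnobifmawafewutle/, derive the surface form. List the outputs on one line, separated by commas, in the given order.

poliopazniznomepi, fegnosoidmilobi, gnobifmawafewutli

/poliopazniznomepe/: /e/ is a mid vowel in word-final position, so it raises to [i]. → [poliopazniznomepi].
/fegnosoidmilobe/: /e/ is a mid vowel in word-final position, so it raises to [i]. → [fegnosoidmilobi].
/gnobifmawafewutle/: /e/ is a mid vowel in word-final position, so it raises to [i]. → [gnobifmawafewutli].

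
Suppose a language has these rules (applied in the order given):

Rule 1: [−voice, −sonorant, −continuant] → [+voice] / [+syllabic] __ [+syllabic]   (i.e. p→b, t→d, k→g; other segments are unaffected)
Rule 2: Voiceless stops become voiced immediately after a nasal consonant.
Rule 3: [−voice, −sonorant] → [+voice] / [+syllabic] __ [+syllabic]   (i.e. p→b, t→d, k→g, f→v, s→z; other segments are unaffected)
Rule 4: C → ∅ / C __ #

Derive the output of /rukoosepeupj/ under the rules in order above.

rugoozebeup

Rule 1 (intervocalic voicing): /k/ is a voiceless stop between vowels /u/ and /o/, so it voices to [g]. /p/ is a voiceless stop between vowels /e/ and /e/, so it voices to [b]. /rukoosepeupj/ → rugoosebeupj.
Rule 2 (post-nasal voicing): no segment meets the environment; /rugoosebeupj/ is unchanged.
Rule 3 (intervocalic voicing): /s/ is a voiceless obstruent between vowels /o/ and /e/, so it voices to [z]. /rugoosebeupj/ → rugoozebeupj.
Rule 4 (final cluster simplification): /j/ is the second consonant of a word-final cluster /pj/, so it deletes. /rugoozebeupj/ → rugoozebeup.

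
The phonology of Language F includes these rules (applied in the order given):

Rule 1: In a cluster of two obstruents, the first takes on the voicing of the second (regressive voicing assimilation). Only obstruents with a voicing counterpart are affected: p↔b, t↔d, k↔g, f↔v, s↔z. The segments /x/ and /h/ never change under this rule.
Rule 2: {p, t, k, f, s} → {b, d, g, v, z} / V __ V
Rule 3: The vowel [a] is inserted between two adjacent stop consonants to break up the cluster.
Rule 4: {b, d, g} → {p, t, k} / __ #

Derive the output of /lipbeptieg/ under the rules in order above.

Rule 1 (regressive voicing assimilation): /p/ precedes the voiced obstruent /b/, so it voices to [b] by assimilation. /lipbeptieg/ → libbeptieg.
Rule 2 (intervocalic voicing): no segment meets the environment; /libbeptieg/ is unchanged.
Rule 3 (stop-cluster a-epenthesis): /b/ and /b/ form a stop–stop cluster, so [a] is inserted between them. /p/ and /t/ form a stop–stop cluster, so [a] is inserted between them. /libbeptieg/ → libabepatieg.
Rule 4 (final devoicing): /g/ is a voiced stop in word-final position, so it devoices to [k]. /libabepatieg/ → libabepatiek.

libabepatiek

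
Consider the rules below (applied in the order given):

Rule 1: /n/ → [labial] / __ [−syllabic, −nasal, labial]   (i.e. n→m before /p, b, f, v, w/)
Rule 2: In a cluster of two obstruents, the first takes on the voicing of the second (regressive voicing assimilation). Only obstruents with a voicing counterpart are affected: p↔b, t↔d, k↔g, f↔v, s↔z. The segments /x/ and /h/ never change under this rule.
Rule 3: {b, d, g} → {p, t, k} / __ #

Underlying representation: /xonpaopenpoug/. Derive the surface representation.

xompaopempouk

Rule 1 (nasal place assimilation): /n/ precedes the labial consonant /p/, so it assimilates in place to [m]. /n/ precedes the labial consonant /p/, so it assimilates in place to [m]. /xonpaopenpoug/ → xompaopempoug.
Rule 2 (regressive voicing assimilation): no segment meets the environment; /xompaopempoug/ is unchanged.
Rule 3 (final devoicing): /g/ is a voiced stop in word-final position, so it devoices to [k]. /xompaopempoug/ → xompaopempouk.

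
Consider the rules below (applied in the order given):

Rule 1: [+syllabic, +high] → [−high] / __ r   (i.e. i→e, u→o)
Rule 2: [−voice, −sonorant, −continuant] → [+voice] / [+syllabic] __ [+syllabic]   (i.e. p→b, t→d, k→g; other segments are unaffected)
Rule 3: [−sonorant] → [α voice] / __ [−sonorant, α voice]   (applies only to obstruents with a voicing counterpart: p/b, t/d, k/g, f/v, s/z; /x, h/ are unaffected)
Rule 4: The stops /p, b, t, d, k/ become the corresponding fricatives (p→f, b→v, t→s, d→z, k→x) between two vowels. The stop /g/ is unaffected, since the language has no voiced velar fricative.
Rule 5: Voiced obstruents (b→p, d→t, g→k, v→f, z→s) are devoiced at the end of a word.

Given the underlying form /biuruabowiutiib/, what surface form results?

Rule 1 (pre-rhotic lowering): /u/ is a high vowel immediately before /r/, so it lowers to [o]. /biuruabowiutiib/ → bioruabowiutiib.
Rule 2 (intervocalic voicing): /t/ is a voiceless stop between vowels /u/ and /i/, so it voices to [d]. /bioruabowiutiib/ → bioruabowiudiib.
Rule 3 (regressive voicing assimilation): no segment meets the environment; /bioruabowiudiib/ is unchanged.
Rule 4 (intervocalic spirantization): /b/ is a stop between vowels /a/ and /o/, so it spirantizes to the fricative [v]. /d/ is a stop between vowels /u/ and /i/, so it spirantizes to the fricative [z]. /bioruabowiudiib/ → bioruavowiuziib.
Rule 5 (final devoicing): /b/ is a voiced obstruent in word-final position, so it devoices to [p]. /bioruavowiuziib/ → bioruavowiuziip.

bioruavowiuziip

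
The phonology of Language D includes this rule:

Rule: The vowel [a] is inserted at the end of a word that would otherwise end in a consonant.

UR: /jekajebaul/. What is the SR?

jekajebaula

the form ends in the consonant /l/, so [a] is inserted word-finally.
Surface form: [jekajebaula].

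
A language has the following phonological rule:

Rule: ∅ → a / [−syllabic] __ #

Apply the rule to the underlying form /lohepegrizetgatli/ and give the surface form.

lohepegrizetgatli

No segment of /lohepegrizetgatli/ meets the structural description of the rule, so the form surfaces unchanged.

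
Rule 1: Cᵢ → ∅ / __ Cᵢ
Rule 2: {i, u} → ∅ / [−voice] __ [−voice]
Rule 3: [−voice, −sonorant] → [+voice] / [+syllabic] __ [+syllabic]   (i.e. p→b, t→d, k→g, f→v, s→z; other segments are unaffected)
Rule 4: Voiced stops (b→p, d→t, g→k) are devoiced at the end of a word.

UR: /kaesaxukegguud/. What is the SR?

kaezaxkeguut

Rule 1 (degemination): /gg/ is a geminate; the first /g/ deletes. /kaesaxukegguud/ → kaesaxukeguud.
Rule 2 (high vowel syncope): /u/ is a high vowel flanked by voiceless consonants /x/ and /k/, so it deletes. /kaesaxukeguud/ → kaesaxkeguud.
Rule 3 (intervocalic voicing): /s/ is a voiceless obstruent between vowels /e/ and /a/, so it voices to [z]. /kaesaxkeguud/ → kaezaxkeguud.
Rule 4 (final devoicing): /d/ is a voiced stop in word-final position, so it devoices to [t]. /kaezaxkeguud/ → kaezaxkeguut.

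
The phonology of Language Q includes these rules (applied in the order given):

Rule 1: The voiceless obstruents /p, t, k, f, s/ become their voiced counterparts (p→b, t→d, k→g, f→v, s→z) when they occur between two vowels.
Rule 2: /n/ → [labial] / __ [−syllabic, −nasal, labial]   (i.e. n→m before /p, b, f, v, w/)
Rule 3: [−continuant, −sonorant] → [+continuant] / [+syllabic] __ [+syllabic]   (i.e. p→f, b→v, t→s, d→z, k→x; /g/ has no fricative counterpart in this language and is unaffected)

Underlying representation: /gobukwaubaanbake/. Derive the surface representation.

govukwauvaambage

Rule 1 (intervocalic voicing): /k/ is a voiceless obstruent between vowels /a/ and /e/, so it voices to [g]. /gobukwaubaanbake/ → gobukwaubaanbage.
Rule 2 (nasal place assimilation): /n/ precedes the labial consonant /b/, so it assimilates in place to [m]. /gobukwaubaanbage/ → gobukwaubaambage.
Rule 3 (intervocalic spirantization): /b/ is a stop between vowels /o/ and /u/, so it spirantizes to the fricative [v]. /b/ is a stop between vowels /u/ and /a/, so it spirantizes to the fricative [v]. /gobukwaubaambage/ → govukwauvaambage.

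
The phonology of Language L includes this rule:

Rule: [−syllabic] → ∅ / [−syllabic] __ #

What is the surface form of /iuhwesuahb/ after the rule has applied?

/b/ is the second consonant of a word-final cluster /hb/, so it deletes.
Surface form: [iuhwesuah].

iuhwesuah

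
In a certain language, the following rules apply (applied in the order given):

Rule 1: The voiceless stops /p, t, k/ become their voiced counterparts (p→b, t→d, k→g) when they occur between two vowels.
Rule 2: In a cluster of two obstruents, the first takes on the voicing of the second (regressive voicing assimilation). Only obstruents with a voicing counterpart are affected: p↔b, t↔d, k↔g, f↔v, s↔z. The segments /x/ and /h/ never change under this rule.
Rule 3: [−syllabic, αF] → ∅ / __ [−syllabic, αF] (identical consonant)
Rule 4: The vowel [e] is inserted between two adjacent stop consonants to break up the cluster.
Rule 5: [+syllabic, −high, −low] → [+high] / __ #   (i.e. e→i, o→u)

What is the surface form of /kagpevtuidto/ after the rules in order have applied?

kakepeftuitu

Rule 1 (intervocalic voicing): no segment meets the environment; /kagpevtuidto/ is unchanged.
Rule 2 (regressive voicing assimilation): /g/ precedes the voiceless obstruent /p/, so it devoices to [k] by assimilation. /v/ precedes the voiceless obstruent /t/, so it devoices to [f] by assimilation. /d/ precedes the voiceless obstruent /t/, so it devoices to [t] by assimilation. /kagpevtuidto/ → kakpeftuitto.
Rule 3 (degemination): /tt/ is a geminate; the first /t/ deletes. /kakpeftuitto/ → kakpeftuito.
Rule 4 (stop-cluster e-epenthesis): /k/ and /p/ form a stop–stop cluster, so [e] is inserted between them. /kakpeftuito/ → kakepeftuito.
Rule 5 (final vowel raising): /o/ is a mid vowel in word-final position, so it raises to [u]. /kakepeftuito/ → kakepeftuitu.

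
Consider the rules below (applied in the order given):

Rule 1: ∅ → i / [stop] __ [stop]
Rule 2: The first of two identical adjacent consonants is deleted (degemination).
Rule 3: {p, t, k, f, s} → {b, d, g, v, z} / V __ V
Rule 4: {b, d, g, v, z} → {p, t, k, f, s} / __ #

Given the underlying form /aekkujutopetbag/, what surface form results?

aegigujudobedibak

Rule 1 (stop-cluster i-epenthesis): /k/ and /k/ form a stop–stop cluster, so [i] is inserted between them. /t/ and /b/ form a stop–stop cluster, so [i] is inserted between them. /aekkujutopetbag/ → aekikujutopetibag.
Rule 2 (degemination): no segment meets the environment; /aekikujutopetibag/ is unchanged.
Rule 3 (intervocalic voicing): /k/ is a voiceless obstruent between vowels /e/ and /i/, so it voices to [g]. /k/ is a voiceless obstruent between vowels /i/ and /u/, so it voices to [g]. /t/ is a voiceless obstruent between vowels /u/ and /o/, so it voices to [d]. /p/ is a voiceless obstruent between vowels /o/ and /e/, so it voices to [b]. /t/ is a voiceless obstruent between vowels /e/ and /i/, so it voices to [d]. /aekikujutopetibag/ → aegigujudobedibag.
Rule 4 (final devoicing): /g/ is a voiced obstruent in word-final position, so it devoices to [k]. /aegigujudobedibag/ → aegigujudobedibak.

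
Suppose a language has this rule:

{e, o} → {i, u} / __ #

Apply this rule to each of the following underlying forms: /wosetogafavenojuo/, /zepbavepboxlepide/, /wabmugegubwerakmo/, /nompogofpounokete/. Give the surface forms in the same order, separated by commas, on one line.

/wosetogafavenojuo/: /o/ is a mid vowel in word-final position, so it raises to [u]. → [wosetogafavenojuu].
/zepbavepboxlepide/: /e/ is a mid vowel in word-final position, so it raises to [i]. → [zepbavepboxlepidi].
/wabmugegubwerakmo/: /o/ is a mid vowel in word-final position, so it raises to [u]. → [wabmugegubwerakmu].
/nompogofpounokete/: /e/ is a mid vowel in word-final position, so it raises to [i]. → [nompogofpounoketi].

wosetogafavenojuu, zepbavepboxlepidi, wabmugegubwerakmu, nompogofpounoketi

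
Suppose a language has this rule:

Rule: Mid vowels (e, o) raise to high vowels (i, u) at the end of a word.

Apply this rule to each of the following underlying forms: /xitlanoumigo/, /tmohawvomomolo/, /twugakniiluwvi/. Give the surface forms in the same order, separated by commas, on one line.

xitlanoumigu, tmohawvomomolu, twugakniiluwvi

/xitlanoumigo/: /o/ is a mid vowel in word-final position, so it raises to [u]. → [xitlanoumigu].
/tmohawvomomolo/: /o/ is a mid vowel in word-final position, so it raises to [u]. → [tmohawvomomolu].
/twugakniiluwvi/: the rule's environment is not met; surfaces unchanged as [twugakniiluwvi].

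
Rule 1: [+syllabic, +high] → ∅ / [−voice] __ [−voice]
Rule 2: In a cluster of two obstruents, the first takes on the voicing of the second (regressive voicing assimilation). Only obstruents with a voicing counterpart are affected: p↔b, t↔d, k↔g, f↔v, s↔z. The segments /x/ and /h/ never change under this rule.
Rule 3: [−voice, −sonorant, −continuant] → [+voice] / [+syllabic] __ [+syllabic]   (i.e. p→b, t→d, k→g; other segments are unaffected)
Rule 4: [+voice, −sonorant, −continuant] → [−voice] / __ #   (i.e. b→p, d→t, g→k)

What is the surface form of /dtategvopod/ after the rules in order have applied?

Rule 1 (high vowel syncope): no segment meets the environment; /dtategvopod/ is unchanged.
Rule 2 (regressive voicing assimilation): /d/ precedes the voiceless obstruent /t/, so it devoices to [t] by assimilation. /dtategvopod/ → ttategvopod.
Rule 3 (intervocalic voicing): /t/ is a voiceless stop between vowels /a/ and /e/, so it voices to [d]. /p/ is a voiceless stop between vowels /o/ and /o/, so it voices to [b]. /ttategvopod/ → ttadegvobod.
Rule 4 (final devoicing): /d/ is a voiced stop in word-final position, so it devoices to [t]. /ttadegvobod/ → ttadegvobot.

ttadegvobot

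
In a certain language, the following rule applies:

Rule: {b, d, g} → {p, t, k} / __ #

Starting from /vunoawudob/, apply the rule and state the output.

vunoawudop

/b/ is a voiced stop in word-final position, so it devoices to [p].
The other instance of /d/ does not occur in the required environment and remains unchanged.
Surface form: [vunoawudop].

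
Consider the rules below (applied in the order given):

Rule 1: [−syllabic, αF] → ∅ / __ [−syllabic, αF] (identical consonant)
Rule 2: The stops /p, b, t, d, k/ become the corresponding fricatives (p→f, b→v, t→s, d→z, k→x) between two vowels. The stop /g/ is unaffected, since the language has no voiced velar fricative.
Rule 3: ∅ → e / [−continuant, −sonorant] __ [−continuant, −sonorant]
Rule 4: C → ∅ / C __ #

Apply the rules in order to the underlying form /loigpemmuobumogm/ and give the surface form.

Rule 1 (degemination): /mm/ is a geminate; the first /m/ deletes. /loigpemmuobumogm/ → loigpemuobumogm.
Rule 2 (intervocalic spirantization): /b/ is a stop between vowels /o/ and /u/, so it spirantizes to the fricative [v]. /loigpemuobumogm/ → loigpemuovumogm.
Rule 3 (stop-cluster e-epenthesis): /g/ and /p/ form a stop–stop cluster, so [e] is inserted between them. /loigpemuovumogm/ → loigepemuovumogm.
Rule 4 (final cluster simplification): /m/ is the second consonant of a word-final cluster /gm/, so it deletes. /loigepemuovumogm/ → loigepemuovumog.

loigepemuovumog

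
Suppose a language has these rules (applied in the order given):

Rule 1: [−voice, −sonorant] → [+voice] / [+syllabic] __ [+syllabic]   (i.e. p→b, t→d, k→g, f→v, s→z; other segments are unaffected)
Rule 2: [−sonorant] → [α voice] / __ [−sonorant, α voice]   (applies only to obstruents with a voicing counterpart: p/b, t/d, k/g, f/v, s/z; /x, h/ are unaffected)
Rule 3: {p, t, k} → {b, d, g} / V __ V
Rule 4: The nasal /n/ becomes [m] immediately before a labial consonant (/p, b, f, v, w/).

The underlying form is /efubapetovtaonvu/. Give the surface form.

Rule 1 (intervocalic voicing): /f/ is a voiceless obstruent between vowels /e/ and /u/, so it voices to [v]. /p/ is a voiceless obstruent between vowels /a/ and /e/, so it voices to [b]. /t/ is a voiceless obstruent between vowels /e/ and /o/, so it voices to [d]. /efubapetovtaonvu/ → evubabedovtaonvu.
Rule 2 (regressive voicing assimilation): /v/ precedes the voiceless obstruent /t/, so it devoices to [f] by assimilation. /evubabedovtaonvu/ → evubabedoftaonvu.
Rule 3 (intervocalic voicing): no segment meets the environment; /evubabedoftaonvu/ is unchanged.
Rule 4 (nasal place assimilation): /n/ precedes the labial consonant /v/, so it assimilates in place to [m]. /evubabedoftaonvu/ → evubabedoftaomvu.

evubabedoftaomvu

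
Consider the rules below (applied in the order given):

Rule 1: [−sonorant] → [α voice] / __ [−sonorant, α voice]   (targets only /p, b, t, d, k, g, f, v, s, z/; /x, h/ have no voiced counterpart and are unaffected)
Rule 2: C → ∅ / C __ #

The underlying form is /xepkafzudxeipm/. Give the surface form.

Rule 1 (regressive voicing assimilation): /f/ precedes the voiced obstruent /z/, so it voices to [v] by assimilation. /d/ precedes the voiceless obstruent /x/, so it devoices to [t] by assimilation. /xepkafzudxeipm/ → xepkavzutxeipm.
Rule 2 (final cluster simplification): /m/ is the second consonant of a word-final cluster /pm/, so it deletes. /xepkavzutxeipm/ → xepkavzutxeip.

xepkavzutxeip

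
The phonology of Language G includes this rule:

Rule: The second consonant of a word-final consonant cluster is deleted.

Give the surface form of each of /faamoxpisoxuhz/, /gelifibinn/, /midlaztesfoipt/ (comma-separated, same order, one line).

/faamoxpisoxuhz/: /z/ is the second consonant of a word-final cluster /hz/, so it deletes. → [faamoxpisoxuh].
/gelifibinn/: /n/ is the second consonant of a word-final cluster /nn/, so it deletes. → [gelifibin].
/midlaztesfoipt/: /t/ is the second consonant of a word-final cluster /pt/, so it deletes. → [midlaztesfoip].

faamoxpisoxuh, gelifibin, midlaztesfoip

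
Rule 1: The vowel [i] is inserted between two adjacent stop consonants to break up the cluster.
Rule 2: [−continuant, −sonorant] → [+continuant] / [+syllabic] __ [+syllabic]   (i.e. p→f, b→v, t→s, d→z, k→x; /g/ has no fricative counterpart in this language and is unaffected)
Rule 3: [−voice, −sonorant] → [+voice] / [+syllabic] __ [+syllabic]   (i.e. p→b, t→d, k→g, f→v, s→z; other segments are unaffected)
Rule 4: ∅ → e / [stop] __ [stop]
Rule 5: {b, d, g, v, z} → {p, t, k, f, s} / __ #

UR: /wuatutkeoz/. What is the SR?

wuazuzixeos

Rule 1 (stop-cluster i-epenthesis): /t/ and /k/ form a stop–stop cluster, so [i] is inserted between them. /wuatutkeoz/ → wuatutikeoz.
Rule 2 (intervocalic spirantization): /t/ is a stop between vowels /a/ and /u/, so it spirantizes to the fricative [s]. /t/ is a stop between vowels /u/ and /i/, so it spirantizes to the fricative [s]. /k/ is a stop between vowels /i/ and /e/, so it spirantizes to the fricative [x]. /wuatutikeoz/ → wuasusixeoz.
Rule 3 (intervocalic voicing): /s/ is a voiceless obstruent between vowels /a/ and /u/, so it voices to [z]. /s/ is a voiceless obstruent between vowels /u/ and /i/, so it voices to [z]. /wuasusixeoz/ → wuazuzixeoz.
Rule 4 (stop-cluster e-epenthesis): no segment meets the environment; /wuazuzixeoz/ is unchanged.
Rule 5 (final devoicing): /z/ is a voiced obstruent in word-final position, so it devoices to [s]. /wuazuzixeoz/ → wuazuzixeos.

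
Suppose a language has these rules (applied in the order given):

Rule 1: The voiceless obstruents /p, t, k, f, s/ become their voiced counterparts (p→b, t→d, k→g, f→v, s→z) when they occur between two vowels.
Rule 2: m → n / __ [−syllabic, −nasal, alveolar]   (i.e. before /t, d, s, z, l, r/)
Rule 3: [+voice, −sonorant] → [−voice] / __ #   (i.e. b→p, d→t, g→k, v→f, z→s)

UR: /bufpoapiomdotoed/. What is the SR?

Rule 1 (intervocalic voicing): /p/ is a voiceless obstruent between vowels /a/ and /i/, so it voices to [b]. /t/ is a voiceless obstruent between vowels /o/ and /o/, so it voices to [d]. /bufpoapiomdotoed/ → bufpoabiomdodoed.
Rule 2 (nasal place assimilation): /m/ precedes the alveolar consonant /d/, so it assimilates in place to [n]. /bufpoabiomdodoed/ → bufpoabiondodoed.
Rule 3 (final devoicing): /d/ is a voiced obstruent in word-final position, so it devoices to [t]. /bufpoabiondodoed/ → bufpoabiondodoet.

bufpoabiondodoet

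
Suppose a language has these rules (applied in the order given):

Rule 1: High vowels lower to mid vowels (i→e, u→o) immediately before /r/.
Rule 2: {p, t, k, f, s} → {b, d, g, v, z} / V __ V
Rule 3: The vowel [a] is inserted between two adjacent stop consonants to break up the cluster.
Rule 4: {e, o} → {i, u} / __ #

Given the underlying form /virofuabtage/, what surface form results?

Rule 1 (pre-rhotic lowering): /i/ is a high vowel immediately before /r/, so it lowers to [e]. /virofuabtage/ → verofuabtage.
Rule 2 (intervocalic voicing): /f/ is a voiceless obstruent between vowels /o/ and /u/, so it voices to [v]. /verofuabtage/ → verovuabtage.
Rule 3 (stop-cluster a-epenthesis): /b/ and /t/ form a stop–stop cluster, so [a] is inserted between them. /verovuabtage/ → verovuabatage.
Rule 4 (final vowel raising): /e/ is a mid vowel in word-final position, so it raises to [i]. /verovuabatage/ → verovuabatagi.

verovuabatagi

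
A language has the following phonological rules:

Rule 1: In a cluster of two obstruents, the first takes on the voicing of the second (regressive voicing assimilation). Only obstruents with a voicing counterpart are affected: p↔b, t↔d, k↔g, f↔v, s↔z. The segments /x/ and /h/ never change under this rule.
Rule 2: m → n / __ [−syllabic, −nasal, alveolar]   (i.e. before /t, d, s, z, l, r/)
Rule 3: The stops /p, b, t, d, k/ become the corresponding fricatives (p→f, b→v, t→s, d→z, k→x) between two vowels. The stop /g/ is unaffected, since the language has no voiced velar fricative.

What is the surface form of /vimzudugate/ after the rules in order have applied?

Rule 1 (regressive voicing assimilation): no segment meets the environment; /vimzudugate/ is unchanged.
Rule 2 (nasal place assimilation): /m/ precedes the alveolar consonant /z/, so it assimilates in place to [n]. /vimzudugate/ → vinzudugate.
Rule 3 (intervocalic spirantization): /d/ is a stop between vowels /u/ and /u/, so it spirantizes to the fricative [z]. /t/ is a stop between vowels /a/ and /e/, so it spirantizes to the fricative [s]. /vinzudugate/ → vinzuzugase.

vinzuzugase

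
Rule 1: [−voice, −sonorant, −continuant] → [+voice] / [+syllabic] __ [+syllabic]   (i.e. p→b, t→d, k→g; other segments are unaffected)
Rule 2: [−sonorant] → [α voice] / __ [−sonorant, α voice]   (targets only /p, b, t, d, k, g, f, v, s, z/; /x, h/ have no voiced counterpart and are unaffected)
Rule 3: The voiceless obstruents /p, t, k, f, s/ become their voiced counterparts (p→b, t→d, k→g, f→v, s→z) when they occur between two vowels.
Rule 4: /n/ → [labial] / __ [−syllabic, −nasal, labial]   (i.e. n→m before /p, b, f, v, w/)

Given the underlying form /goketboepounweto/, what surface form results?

gogedboeboumwedo

Rule 1 (intervocalic voicing): /k/ is a voiceless stop between vowels /o/ and /e/, so it voices to [g]. /p/ is a voiceless stop between vowels /e/ and /o/, so it voices to [b]. /t/ is a voiceless stop between vowels /e/ and /o/, so it voices to [d]. /goketboepounweto/ → gogetboebounwedo.
Rule 2 (regressive voicing assimilation): /t/ precedes the voiced obstruent /b/, so it voices to [d] by assimilation. /gogetboebounwedo/ → gogedboebounwedo.
Rule 3 (intervocalic voicing): no segment meets the environment; /gogedboebounwedo/ is unchanged.
Rule 4 (nasal place assimilation): /n/ precedes the labial consonant /w/, so it assimilates in place to [m]. /gogedboebounwedo/ → gogedboeboumwedo.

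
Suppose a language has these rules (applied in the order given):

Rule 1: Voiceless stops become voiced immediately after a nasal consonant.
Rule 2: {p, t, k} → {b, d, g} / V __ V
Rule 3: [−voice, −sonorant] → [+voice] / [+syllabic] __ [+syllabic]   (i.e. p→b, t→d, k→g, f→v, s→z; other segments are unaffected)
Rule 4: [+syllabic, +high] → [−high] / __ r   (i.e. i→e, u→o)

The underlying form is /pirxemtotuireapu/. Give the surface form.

perxemdoduereabu

Rule 1 (post-nasal voicing): /t/ is a voiceless stop immediately after the nasal /m/, so it voices to [d]. /pirxemtotuireapu/ → pirxemdotuireapu.
Rule 2 (intervocalic voicing): /t/ is a voiceless stop between vowels /o/ and /u/, so it voices to [d]. /p/ is a voiceless stop between vowels /a/ and /u/, so it voices to [b]. /pirxemdotuireapu/ → pirxemdoduireabu.
Rule 3 (intervocalic voicing): no segment meets the environment; /pirxemdoduireabu/ is unchanged.
Rule 4 (pre-rhotic lowering): /i/ is a high vowel immediately before /r/, so it lowers to [e]. /i/ is a high vowel immediately before /r/, so it lowers to [e]. /pirxemdoduireabu/ → perxemdoduereabu.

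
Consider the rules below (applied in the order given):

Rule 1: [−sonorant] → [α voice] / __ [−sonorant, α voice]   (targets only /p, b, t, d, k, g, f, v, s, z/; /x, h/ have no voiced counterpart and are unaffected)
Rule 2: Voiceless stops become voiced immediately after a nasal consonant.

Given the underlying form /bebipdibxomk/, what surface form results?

Rule 1 (regressive voicing assimilation): /p/ precedes the voiced obstruent /d/, so it voices to [b] by assimilation. /b/ precedes the voiceless obstruent /x/, so it devoices to [p] by assimilation. /bebipdibxomk/ → bebibdipxomk.
Rule 2 (post-nasal voicing): /k/ is a voiceless stop immediately after the nasal /m/, so it voices to [g]. /bebibdipxomk/ → bebibdipxomg.

bebibdipxomg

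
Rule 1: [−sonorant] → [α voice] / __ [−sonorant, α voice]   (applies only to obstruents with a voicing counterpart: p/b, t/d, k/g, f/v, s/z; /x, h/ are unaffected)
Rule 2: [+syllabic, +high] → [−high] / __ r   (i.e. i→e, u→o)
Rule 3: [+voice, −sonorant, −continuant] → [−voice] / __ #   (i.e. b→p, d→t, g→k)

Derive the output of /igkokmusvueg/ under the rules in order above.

Rule 1 (regressive voicing assimilation): /g/ precedes the voiceless obstruent /k/, so it devoices to [k] by assimilation. /s/ precedes the voiced obstruent /v/, so it voices to [z] by assimilation. /igkokmusvueg/ → ikkokmuzvueg.
Rule 2 (pre-rhotic lowering): no segment meets the environment; /ikkokmuzvueg/ is unchanged.
Rule 3 (final devoicing): /g/ is a voiced stop in word-final position, so it devoices to [k]. /ikkokmuzvueg/ → ikkokmuzvuek.

ikkokmuzvuek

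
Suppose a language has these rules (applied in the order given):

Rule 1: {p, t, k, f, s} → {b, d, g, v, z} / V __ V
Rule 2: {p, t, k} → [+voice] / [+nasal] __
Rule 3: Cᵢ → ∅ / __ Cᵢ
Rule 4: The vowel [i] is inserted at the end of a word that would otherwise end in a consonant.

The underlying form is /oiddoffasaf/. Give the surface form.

Rule 1 (intervocalic voicing): /s/ is a voiceless obstruent between vowels /a/ and /a/, so it voices to [z]. /oiddoffasaf/ → oiddoffazaf.
Rule 2 (post-nasal voicing): no segment meets the environment; /oiddoffazaf/ is unchanged.
Rule 3 (degemination): /dd/ is a geminate; the first /d/ deletes. /ff/ is a geminate; the first /f/ deletes. /oiddoffazaf/ → oidofazaf.
Rule 4 (final i-epenthesis): the form ends in the consonant /f/, so [i] is inserted word-finally. /oidofazaf/ → oidofazafi.

oidofazafi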